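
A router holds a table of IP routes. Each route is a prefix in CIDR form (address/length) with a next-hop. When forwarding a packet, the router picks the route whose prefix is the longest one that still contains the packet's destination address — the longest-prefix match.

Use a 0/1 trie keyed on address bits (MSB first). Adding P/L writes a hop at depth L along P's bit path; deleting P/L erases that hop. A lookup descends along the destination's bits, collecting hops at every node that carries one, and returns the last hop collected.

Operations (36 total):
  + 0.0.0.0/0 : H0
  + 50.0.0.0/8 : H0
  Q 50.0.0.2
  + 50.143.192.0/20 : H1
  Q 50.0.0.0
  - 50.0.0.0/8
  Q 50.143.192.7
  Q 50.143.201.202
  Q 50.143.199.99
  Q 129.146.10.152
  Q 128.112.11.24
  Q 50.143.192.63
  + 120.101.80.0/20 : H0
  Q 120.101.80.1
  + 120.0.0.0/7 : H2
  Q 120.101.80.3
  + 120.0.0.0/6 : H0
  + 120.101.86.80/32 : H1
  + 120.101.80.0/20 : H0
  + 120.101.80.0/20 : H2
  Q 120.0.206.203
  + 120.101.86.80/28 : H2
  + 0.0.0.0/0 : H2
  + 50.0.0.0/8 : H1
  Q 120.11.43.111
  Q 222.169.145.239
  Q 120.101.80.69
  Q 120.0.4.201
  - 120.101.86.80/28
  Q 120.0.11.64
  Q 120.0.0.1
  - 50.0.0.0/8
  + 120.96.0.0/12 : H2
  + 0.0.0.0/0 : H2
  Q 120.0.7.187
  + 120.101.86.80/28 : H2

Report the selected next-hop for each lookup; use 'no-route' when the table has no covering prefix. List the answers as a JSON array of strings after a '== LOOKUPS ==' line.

Trace:
  + 0.0.0.0/0 (H0) depth=0
  + 50.0.0.0/8 (H0) depth=8
  Q 50.0.0.2: descend 00110010 ; hops seen [H0,H0] ; pick H0
  + 50.143.192.0/20 (H1) depth=20
  Q 50.0.0.0: descend 00110010 ; hops seen [H0,H0] ; pick H0
  del 50.0.0.0/8 (clear depth 8)
  Q 50.143.192.7: descend 00110010100011111100 ; hops seen [H0,H1] ; pick H1
  Q 50.143.201.202: descend 00110010100011111100 ; hops seen [H0,H1] ; pick H1
  Q 50.143.199.99: descend 00110010100011111100 ; hops seen [H0,H1] ; pick H1
  Q 129.146.10.152: descend ε ; hops seen [H0] ; pick H0
  Q 128.112.11.24: descend ε ; hops seen [H0] ; pick H0
  Q 50.143.192.63: descend 00110010100011111100 ; hops seen [H0,H1] ; pick H1
  + 120.101.80.0/20 (H0) depth=20
  Q 120.101.80.1: descend 01111000011001010101 ; hops seen [H0,H0] ; pick H0
  + 120.0.0.0/7 (H2) depth=7
  Q 120.101.80.3: descend 01111000011001010101 ; hops seen [H0,H2,H0] ; pick H0
  + 120.0.0.0/6 (H0) depth=6
  + 120.101.86.80/32 (H1) depth=32
  + 120.101.80.0/20 (H0) depth=20
  + 120.101.80.0/20 (H2) depth=20
  Q 120.0.206.203: descend 011110000 ; hops seen [H0,H0,H2] ; pick H2
  + 120.101.86.80/28 (H2) depth=28
  + 0.0.0.0/0 (H2) depth=0
  + 50.0.0.0/8 (H1) depth=8
  Q 120.11.43.111: descend 011110000 ; hops seen [H2,H0,H2] ; pick H2
  Q 222.169.145.239: descend ε ; hops seen [H2] ; pick H2
  Q 120.101.80.69: descend 011110000110010101010 ; hops seen [H2,H0,H2,H2] ; pick H2
  Q 120.0.4.201: descend 011110000 ; hops seen [H2,H0,H2] ; pick H2
  del 120.101.86.80/28 (clear depth 28)
  Q 120.0.11.64: descend 011110000 ; hops seen [H2,H0,H2] ; pick H2
  Q 120.0.0.1: descend 011110000 ; hops seen [H2,H0,H2] ; pick H2
  del 50.0.0.0/8 (clear depth 8)
  + 120.96.0.0/12 (H2) depth=12
  + 0.0.0.0/0 (H2) depth=0
  Q 120.0.7.187: descend 011110000 ; hops seen [H2,H0,H2] ; pick H2
  + 120.101.86.80/28 (H2) depth=28

== LOOKUPS ==
["H0","H0","H1","H1","H1","H0","H0","H1","H0","H0","H2","H2","H2","H2","H2","H2","H2","H2"]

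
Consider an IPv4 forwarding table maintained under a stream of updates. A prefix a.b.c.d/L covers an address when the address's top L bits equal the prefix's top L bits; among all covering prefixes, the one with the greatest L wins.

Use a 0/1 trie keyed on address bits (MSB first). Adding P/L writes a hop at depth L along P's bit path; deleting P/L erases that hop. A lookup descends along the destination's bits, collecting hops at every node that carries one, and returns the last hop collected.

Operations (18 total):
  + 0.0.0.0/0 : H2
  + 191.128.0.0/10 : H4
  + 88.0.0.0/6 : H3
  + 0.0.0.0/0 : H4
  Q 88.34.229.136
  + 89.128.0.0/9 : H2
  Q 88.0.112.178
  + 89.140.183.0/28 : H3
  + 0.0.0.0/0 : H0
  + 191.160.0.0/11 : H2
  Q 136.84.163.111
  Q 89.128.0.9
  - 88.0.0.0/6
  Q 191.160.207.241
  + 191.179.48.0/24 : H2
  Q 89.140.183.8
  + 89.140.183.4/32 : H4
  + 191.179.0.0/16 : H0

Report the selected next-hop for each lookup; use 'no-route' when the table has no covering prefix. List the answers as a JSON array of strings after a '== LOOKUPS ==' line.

Apply in order:
  + 0.0.0.0/0 (H2) depth=0
  + 191.128.0.0/10 (H4) depth=10
  + 88.0.0.0/6 (H3) depth=6
  + 0.0.0.0/0 (H4) depth=0
  Q 88.34.229.136: descend 010110 ; hops seen [H4,H3] ; pick H3
  + 89.128.0.0/9 (H2) depth=9
  Q 88.0.112.178: descend 0101100 ; hops seen [H4,H3] ; pick H3
  + 89.140.183.0/28 (H3) depth=28
  + 0.0.0.0/0 (H0) depth=0
  + 191.160.0.0/11 (H2) depth=11
  Q 136.84.163.111: descend 10 ; hops seen [H0] ; pick H0
  Q 89.128.0.9: descend 010110011000 ; hops seen [H0,H3,H2] ; pick H2
  - 88.0.0.0/6 clear@6
  Q 191.160.207.241: descend 10111111101 ; hops seen [H0,H4,H2] ; pick H2
  + 191.179.48.0/24 (H2) depth=24
  Q 89.140.183.8: descend 0101100110001100101101110000 ; hops seen [H0,H2,H3] ; pick H3
  + 89.140.183.4/32 (H4) depth=32
  + 191.179.0.0/16 (H0) depth=16

== LOOKUPS ==
["H3","H3","H0","H2","H2","H3"]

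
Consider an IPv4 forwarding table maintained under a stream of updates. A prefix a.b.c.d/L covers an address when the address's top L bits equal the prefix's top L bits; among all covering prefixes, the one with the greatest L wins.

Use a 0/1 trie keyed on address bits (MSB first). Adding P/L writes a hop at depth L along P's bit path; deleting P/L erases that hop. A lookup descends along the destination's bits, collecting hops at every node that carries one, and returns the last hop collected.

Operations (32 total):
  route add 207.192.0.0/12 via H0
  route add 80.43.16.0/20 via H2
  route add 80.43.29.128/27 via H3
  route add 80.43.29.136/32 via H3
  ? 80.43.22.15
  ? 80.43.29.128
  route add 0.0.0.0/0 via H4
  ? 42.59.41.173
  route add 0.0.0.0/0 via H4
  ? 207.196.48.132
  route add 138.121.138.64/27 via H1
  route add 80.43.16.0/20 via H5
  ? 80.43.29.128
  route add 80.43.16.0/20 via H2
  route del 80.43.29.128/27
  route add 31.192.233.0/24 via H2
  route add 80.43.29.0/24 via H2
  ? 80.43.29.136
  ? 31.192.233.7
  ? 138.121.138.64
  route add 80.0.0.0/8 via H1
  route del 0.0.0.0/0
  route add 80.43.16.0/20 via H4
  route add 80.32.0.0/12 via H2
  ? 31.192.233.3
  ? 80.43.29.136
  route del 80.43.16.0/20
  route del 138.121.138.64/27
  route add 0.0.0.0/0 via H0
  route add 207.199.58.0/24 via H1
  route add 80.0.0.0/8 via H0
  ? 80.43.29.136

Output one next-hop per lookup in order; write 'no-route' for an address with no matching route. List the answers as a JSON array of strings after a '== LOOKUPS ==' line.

Trace:
  + 207.192.0.0/12 (H0) depth=12
  + 80.43.16.0/20 (H2) depth=20
  + 80.43.29.128/27 (H3) depth=27
  + 80.43.29.136/32 (H3) depth=32
  lookup 80.43.22.15: bits 01010000001010110001 walk d0:-→d1:-→d2:-→d3:-→d4:-→d5:-→d6:-→d7:-→d8:-→d9:-→d10:-→d11:-→d12:-→d13:-→d14:-→d15:-→d16:-→d17:-→d18:-→d19:-→d20:H2 -> H2
  lookup 80.43.29.128: bits 0101000000101011000111011000 walk d0:-→d1:-→d2:-→d3:-→d4:-→d5:-→d6:-→d7:-→d8:-→d9:-→d10:-→d11:-→d12:-→d13:-→d14:-→d15:-→d16:-→d17:-→d18:-→d19:-→d20:H2→d21:-→d22:-→d23:-→d24:-→d25:-→d26:-→d27:H3→d28:- -> H3
  + 0.0.0.0/0 (H4) depth=0
  lookup 42.59.41.173: bits 0 walk d0:H4→d1:- -> H4
  + 0.0.0.0/0 (H4) depth=0
  lookup 207.196.48.132: bits 110011111100 walk d0:H4→d1:-→d2:-→d3:-→d4:-→d5:-→d6:-→d7:-→d8:-→d9:-→d10:-→d11:-→d12:H0 -> H0
  + 138.121.138.64/27 (H1) depth=27
  + 80.43.16.0/20 (H5) depth=20
  lookup 80.43.29.128: bits 0101000000101011000111011000 walk d0:H4→d1:-→d2:-→d3:-→d4:-→d5:-→d6:-→d7:-→d8:-→d9:-→d10:-→d11:-→d12:-→d13:-→d14:-→d15:-→d16:-→d17:-→d18:-→d19:-→d20:H5→d21:-→d22:-→d23:-→d24:-→d25:-→d26:-→d27:H3→d28:- -> H3
  + 80.43.16.0/20 (H2) depth=20
  del 80.43.29.128/27 (clear depth 27)
  + 31.192.233.0/24 (H2) depth=24
  + 80.43.29.0/24 (H2) depth=24
  lookup 80.43.29.136: bits 01010000001010110001110110001000 walk d0:H4→d1:-→d2:-→d3:-→d4:-→d5:-→d6:-→d7:-→d8:-→d9:-→d10:-→d11:-→d12:-→d13:-→d14:-→d15:-→d16:-→d17:-→d18:-→d19:-→d20:H2→d21:-→d22:-→d23:-→d24:H2→d25:-→d26:-→d27:-→d28:-→d29:-→d30:-→d31:-→d32:H3 -> H3
  lookup 31.192.233.7: bits 000111111100000011101001 walk d0:H4→d1:-→d2:-→d3:-→d4:-→d5:-→d6:-→d7:-→d8:-→d9:-→d10:-→d11:-→d12:-→d13:-→d14:-→d15:-→d16:-→d17:-→d18:-→d19:-→d20:-→d21:-→d22:-→d23:-→d24:H2 -> H2
  lookup 138.121.138.64: bits 100010100111100110001010010 walk d0:H4→d1:-→d2:-→d3:-→d4:-→d5:-→d6:-→d7:-→d8:-→d9:-→d10:-→d11:-→d12:-→d13:-→d14:-→d15:-→d16:-→d17:-→d18:-→d19:-→d20:-→d21:-→d22:-→d23:-→d24:-→d25:-→d26:-→d27:H1 -> H1
  + 80.0.0.0/8 (H1) depth=8
  del 0.0.0.0/0 (clear depth 0)
  + 80.43.16.0/20 (H4) depth=20
  + 80.32.0.0/12 (H2) depth=12
  lookup 31.192.233.3: bits 000111111100000011101001 walk d0:-→d1:-→d2:-→d3:-→d4:-→d5:-→d6:-→d7:-→d8:-→d9:-→d10:-→d11:-→d12:-→d13:-→d14:-→d15:-→d16:-→d17:-→d18:-→d19:-→d20:-→d21:-→d22:-→d23:-→d24:H2 -> H2
  lookup 80.43.29.136: bits 01010000001010110001110110001000 walk d0:-→d1:-→d2:-→d3:-→d4:-→d5:-→d6:-→d7:-→d8:H1→d9:-→d10:-→d11:-→d12:H2→d13:-→d14:-→d15:-→d16:-→d17:-→d18:-→d19:-→d20:H4→d21:-→d22:-→d23:-→d24:H2→d25:-→d26:-→d27:-→d28:-→d29:-→d30:-→d31:-→d32:H3 -> H3
  del 80.43.16.0/20 (clear depth 20)
  del 138.121.138.64/27 (clear depth 27)
  + 0.0.0.0/0 (H0) depth=0
  + 207.199.58.0/24 (H1) depth=24
  + 80.0.0.0/8 (H0) depth=8
  lookup 80.43.29.136: bits 01010000001010110001110110001000 walk d0:H0→d1:-→d2:-→d3:-→d4:-→d5:-→d6:-→d7:-→d8:H0→d9:-→d10:-→d11:-→d12:H2→d13:-→d14:-→d15:-→d16:-→d17:-→d18:-→d19:-→d20:-→d21:-→d22:-→d23:-→d24:H2→d25:-→d26:-→d27:-→d28:-→d29:-→d30:-→d31:-→d32:H3 -> H3

== LOOKUPS ==
["H2","H3","H4","H0","H3","H3","H2","H1","H2","H3","H3"]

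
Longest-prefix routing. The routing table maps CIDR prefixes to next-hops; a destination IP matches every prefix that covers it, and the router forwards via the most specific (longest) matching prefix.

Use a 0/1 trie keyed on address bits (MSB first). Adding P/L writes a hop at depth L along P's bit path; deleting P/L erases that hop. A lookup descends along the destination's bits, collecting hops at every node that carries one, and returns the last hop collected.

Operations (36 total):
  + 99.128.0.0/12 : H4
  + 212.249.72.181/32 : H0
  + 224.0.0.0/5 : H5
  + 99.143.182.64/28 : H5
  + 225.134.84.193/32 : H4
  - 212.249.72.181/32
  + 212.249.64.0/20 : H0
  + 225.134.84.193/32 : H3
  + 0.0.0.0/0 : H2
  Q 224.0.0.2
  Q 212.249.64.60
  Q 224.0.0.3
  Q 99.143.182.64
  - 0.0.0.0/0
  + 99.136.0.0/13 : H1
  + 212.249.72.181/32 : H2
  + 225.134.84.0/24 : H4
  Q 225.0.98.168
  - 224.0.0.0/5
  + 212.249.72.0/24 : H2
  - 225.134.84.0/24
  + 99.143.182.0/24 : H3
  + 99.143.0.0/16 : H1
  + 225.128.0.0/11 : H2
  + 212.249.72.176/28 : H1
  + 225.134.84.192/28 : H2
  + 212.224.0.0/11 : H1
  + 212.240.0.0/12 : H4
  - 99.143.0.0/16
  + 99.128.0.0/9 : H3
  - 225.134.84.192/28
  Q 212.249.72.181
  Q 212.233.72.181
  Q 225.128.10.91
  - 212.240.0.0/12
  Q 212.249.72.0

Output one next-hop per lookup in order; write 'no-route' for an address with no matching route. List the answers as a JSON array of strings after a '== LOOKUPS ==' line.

Trace:
  + 99.128.0.0/12 (H4) depth=12
  + 212.249.72.181/32 (H0) depth=32
  + 224.0.0.0/5 (H5) depth=5
  + 99.143.182.64/28 (H5) depth=28
  + 225.134.84.193/32 (H4) depth=32
  del 212.249.72.181/32 (clear depth 32)
  + 212.249.64.0/20 (H0) depth=20
  + 225.134.84.193/32 (H3) depth=32
  + 0.0.0.0/0 (H2) depth=0
  ? 224.0.0.2  path d0:H2→d1:-→d2:-→d3:-→d4:-→d5:H5→d6:-→d7:-  best=H5
  ? 212.249.64.60  path d0:H2→d1:-→d2:-→d3:-→d4:-→d5:-→d6:-→d7:-→d8:-→d9:-→d10:-→d11:-→d12:-→d13:-→d14:-→d15:-→d16:-→d17:-→d18:-→d19:-→d20:H0  best=H0
  ? 224.0.0.3  path d0:H2→d1:-→d2:-→d3:-→d4:-→d5:H5→d6:-→d7:-  best=H5
  ? 99.143.182.64  path d0:H2→d1:-→d2:-→d3:-→d4:-→d5:-→d6:-→d7:-→d8:-→d9:-→d10:-→d11:-→d12:H4→d13:-→d14:-→d15:-→d16:-→d17:-→d18:-→d19:-→d20:-→d21:-→d22:-→d23:-→d24:-→d25:-→d26:-→d27:-→d28:H5  best=H5
  del 0.0.0.0/0 (clear depth 0)
  + 99.136.0.0/13 (H1) depth=13
  + 212.249.72.181/32 (H2) depth=32
  + 225.134.84.0/24 (H4) depth=24
  ? 225.0.98.168  path d0:-→d1:-→d2:-→d3:-→d4:-→d5:H5→d6:-→d7:-→d8:-  best=H5
  del 224.0.0.0/5 (clear depth 5)
  + 212.249.72.0/24 (H2) depth=24
  del 225.134.84.0/24 (clear depth 24)
  + 99.143.182.0/24 (H3) depth=24
  + 99.143.0.0/16 (H1) depth=16
  + 225.128.0.0/11 (H2) depth=11
  + 212.249.72.176/28 (H1) depth=28
  + 225.134.84.192/28 (H2) depth=28
  + 212.224.0.0/11 (H1) depth=11
  + 212.240.0.0/12 (H4) depth=12
  del 99.143.0.0/16 (clear depth 16)
  + 99.128.0.0/9 (H3) depth=9
  del 225.134.84.192/28 (clear depth 28)
  ? 212.249.72.181  path d0:-→d1:-→d2:-→d3:-→d4:-→d5:-→d6:-→d7:-→d8:-→d9:-→d10:-→d11:H1→d12:H4→d13:-→d14:-→d15:-→d16:-→d17:-→d18:-→d19:-→d20:H0→d21:-→d22:-→d23:-→d24:H2→d25:-→d26:-→d27:-→d28:H1→d29:-→d30:-→d31:-→d32:H2  best=H2
  ? 212.233.72.181  path d0:-→d1:-→d2:-→d3:-→d4:-→d5:-→d6:-→d7:-→d8:-→d9:-→d10:-→d11:H1  best=H1
  ? 225.128.10.91  path d0:-→d1:-→d2:-→d3:-→d4:-→d5:-→d6:-→d7:-→d8:-→d9:-→d10:-→d11:H2→d12:-→d13:-  best=H2
  del 212.240.0.0/12 (clear depth 12)
  ? 212.249.72.0  path d0:-→d1:-→d2:-→d3:-→d4:-→d5:-→d6:-→d7:-→d8:-→d9:-→d10:-→d11:H1→d12:-→d13:-→d14:-→d15:-→d16:-→d17:-→d18:-→d19:-→d20:H0→d21:-→d22:-→d23:-→d24:H2  best=H2

== LOOKUPS ==
["H5","H0","H5","H5","H5","H2","H1","H2","H2"]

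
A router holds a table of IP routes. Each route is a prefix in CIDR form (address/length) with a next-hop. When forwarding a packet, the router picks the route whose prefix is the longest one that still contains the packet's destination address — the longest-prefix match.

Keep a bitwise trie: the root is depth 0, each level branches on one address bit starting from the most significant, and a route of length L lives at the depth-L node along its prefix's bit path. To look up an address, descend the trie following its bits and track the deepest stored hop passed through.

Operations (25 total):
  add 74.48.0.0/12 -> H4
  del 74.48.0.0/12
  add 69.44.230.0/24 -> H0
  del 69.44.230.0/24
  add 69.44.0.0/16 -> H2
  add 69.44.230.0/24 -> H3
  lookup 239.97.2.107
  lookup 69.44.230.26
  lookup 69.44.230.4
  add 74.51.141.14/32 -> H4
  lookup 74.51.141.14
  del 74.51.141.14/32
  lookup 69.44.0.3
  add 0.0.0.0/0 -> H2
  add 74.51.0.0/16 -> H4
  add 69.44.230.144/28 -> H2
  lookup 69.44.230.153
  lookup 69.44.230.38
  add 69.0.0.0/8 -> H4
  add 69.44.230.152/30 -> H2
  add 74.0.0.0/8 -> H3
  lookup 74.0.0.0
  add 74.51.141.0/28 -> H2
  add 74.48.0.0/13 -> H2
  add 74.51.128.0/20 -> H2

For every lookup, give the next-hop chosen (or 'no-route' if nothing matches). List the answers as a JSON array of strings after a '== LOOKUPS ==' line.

Trace:
  + 74.48.0.0/12 (H4) depth=12
  - 74.48.0.0/12 clear@12
  + 69.44.230.0/24 (H0) depth=24
  - 69.44.230.0/24 clear@24
  + 69.44.0.0/16 (H2) depth=16
  + 69.44.230.0/24 (H3) depth=24
  ? 239.97.2.107  path d0:-  best=no-route
  ? 69.44.230.26  path d0:-→d1:-→d2:-→d3:-→d4:-→d5:-→d6:-→d7:-→d8:-→d9:-→d10:-→d11:-→d12:-→d13:-→d14:-→d15:-→d16:H2→d17:-→d18:-→d19:-→d20:-→d21:-→d22:-→d23:-→d24:H3  best=H3
  ? 69.44.230.4  path d0:-→d1:-→d2:-→d3:-→d4:-→d5:-→d6:-→d7:-→d8:-→d9:-→d10:-→d11:-→d12:-→d13:-→d14:-→d15:-→d16:H2→d17:-→d18:-→d19:-→d20:-→d21:-→d22:-→d23:-→d24:H3  best=H3
  + 74.51.141.14/32 (H4) depth=32
  ? 74.51.141.14  path d0:-→d1:-→d2:-→d3:-→d4:-→d5:-→d6:-→d7:-→d8:-→d9:-→d10:-→d11:-→d12:-→d13:-→d14:-→d15:-→d16:-→d17:-→d18:-→d19:-→d20:-→d21:-→d22:-→d23:-→d24:-→d25:-→d26:-→d27:-→d28:-→d29:-→d30:-→d31:-→d32:H4  best=H4
  - 74.51.141.14/32 clear@32
  ? 69.44.0.3  path d0:-→d1:-→d2:-→d3:-→d4:-→d5:-→d6:-→d7:-→d8:-→d9:-→d10:-→d11:-→d12:-→d13:-→d14:-→d15:-→d16:H2  best=H2
  + 0.0.0.0/0 (H2) depth=0
  + 74.51.0.0/16 (H4) depth=16
  + 69.44.230.144/28 (H2) depth=28
  ? 69.44.230.153  path d0:H2→d1:-→d2:-→d3:-→d4:-→d5:-→d6:-→d7:-→d8:-→d9:-→d10:-→d11:-→d12:-→d13:-→d14:-→d15:-→d16:H2→d17:-→d18:-→d19:-→d20:-→d21:-→d22:-→d23:-→d24:H3→d25:-→d26:-→d27:-→d28:H2  best=H2
  ? 69.44.230.38  path d0:H2→d1:-→d2:-→d3:-→d4:-→d5:-→d6:-→d7:-→d8:-→d9:-→d10:-→d11:-→d12:-→d13:-→d14:-→d15:-→d16:H2→d17:-→d18:-→d19:-→d20:-→d21:-→d22:-→d23:-→d24:H3  best=H3
  + 69.0.0.0/8 (H4) depth=8
  + 69.44.230.152/30 (H2) depth=30
  + 74.0.0.0/8 (H3) depth=8
  ? 74.0.0.0  path d0:H2→d1:-→d2:-→d3:-→d4:-→d5:-→d6:-→d7:-→d8:H3→d9:-→d10:-  best=H3
  + 74.51.141.0/28 (H2) depth=28
  + 74.48.0.0/13 (H2) depth=13
  + 74.51.128.0/20 (H2) depth=20

== LOOKUPS ==
["no-route","H3","H3","H4","H2","H2","H3","H3"]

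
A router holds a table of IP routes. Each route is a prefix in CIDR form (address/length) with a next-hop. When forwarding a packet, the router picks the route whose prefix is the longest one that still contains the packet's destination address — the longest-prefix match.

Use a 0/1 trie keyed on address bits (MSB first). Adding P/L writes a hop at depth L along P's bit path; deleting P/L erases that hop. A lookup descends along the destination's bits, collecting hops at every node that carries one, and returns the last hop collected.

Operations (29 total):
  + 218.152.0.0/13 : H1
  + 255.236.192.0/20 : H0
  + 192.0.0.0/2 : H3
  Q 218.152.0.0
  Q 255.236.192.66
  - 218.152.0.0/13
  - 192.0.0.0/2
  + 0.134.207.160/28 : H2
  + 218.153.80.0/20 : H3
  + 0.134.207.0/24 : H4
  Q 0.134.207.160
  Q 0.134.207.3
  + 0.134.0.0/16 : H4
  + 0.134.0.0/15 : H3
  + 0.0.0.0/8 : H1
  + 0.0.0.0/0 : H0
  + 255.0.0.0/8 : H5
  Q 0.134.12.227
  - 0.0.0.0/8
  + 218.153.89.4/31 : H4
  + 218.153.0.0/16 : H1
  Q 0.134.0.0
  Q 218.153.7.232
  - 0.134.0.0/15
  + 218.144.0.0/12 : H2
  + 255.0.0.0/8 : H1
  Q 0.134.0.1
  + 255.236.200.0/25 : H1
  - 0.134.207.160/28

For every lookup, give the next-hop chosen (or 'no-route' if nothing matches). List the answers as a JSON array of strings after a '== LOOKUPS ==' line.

Process each operation:
  add 218.152.0.0/13 -> H1 at depth 13
  add 255.236.192.0/20 -> H0 at depth 20
  add 192.0.0.0/2 -> H3 at depth 2
  ? 218.152.0.0  path d0:-→d1:-→d2:H3→d3:-→d4:-→d5:-→d6:-→d7:-→d8:-→d9:-→d10:-→d11:-→d12:-→d13:H1  best=H1
  ? 255.236.192.66  path d0:-→d1:-→d2:H3→d3:-→d4:-→d5:-→d6:-→d7:-→d8:-→d9:-→d10:-→d11:-→d12:-→d13:-→d14:-→d15:-→d16:-→d17:-→d18:-→d19:-→d20:H0  best=H0
  - 218.152.0.0/13 clear@13
  - 192.0.0.0/2 clear@2
  add 0.134.207.160/28 -> H2 at depth 28
  add 218.153.80.0/20 -> H3 at depth 20
  add 0.134.207.0/24 -> H4 at depth 24
  ? 0.134.207.160  path d0:-→d1:-→d2:-→d3:-→d4:-→d5:-→d6:-→d7:-→d8:-→d9:-→d10:-→d11:-→d12:-→d13:-→d14:-→d15:-→d16:-→d17:-→d18:-→d19:-→d20:-→d21:-→d22:-→d23:-→d24:H4→d25:-→d26:-→d27:-→d28:H2  best=H2
  ? 0.134.207.3  path d0:-→d1:-→d2:-→d3:-→d4:-→d5:-→d6:-→d7:-→d8:-→d9:-→d10:-→d11:-→d12:-→d13:-→d14:-→d15:-→d16:-→d17:-→d18:-→d19:-→d20:-→d21:-→d22:-→d23:-→d24:H4  best=H4
  add 0.134.0.0/16 -> H4 at depth 16
  add 0.134.0.0/15 -> H3 at depth 15
  add 0.0.0.0/8 -> H1 at depth 8
  add 0.0.0.0/0 -> H0 at depth 0
  add 255.0.0.0/8 -> H5 at depth 8
  ? 0.134.12.227  path d0:H0→d1:-→d2:-→d3:-→d4:-→d5:-→d6:-→d7:-→d8:H1→d9:-→d10:-→d11:-→d12:-→d13:-→d14:-→d15:H3→d16:H4  best=H4
  - 0.0.0.0/8 clear@8
  add 218.153.89.4/31 -> H4 at depth 31
  add 218.153.0.0/16 -> H1 at depth 16
  ? 0.134.0.0  path d0:H0→d1:-→d2:-→d3:-→d4:-→d5:-→d6:-→d7:-→d8:-→d9:-→d10:-→d11:-→d12:-→d13:-→d14:-→d15:H3→d16:H4  best=H4
  ? 218.153.7.232  path d0:H0→d1:-→d2:-→d3:-→d4:-→d5:-→d6:-→d7:-→d8:-→d9:-→d10:-→d11:-→d12:-→d13:-→d14:-→d15:-→d16:H1→d17:-  best=H1
  - 0.134.0.0/15 clear@15
  add 218.144.0.0/12 -> H2 at depth 12
  add 255.0.0.0/8 -> H1 at depth 8
  ? 0.134.0.1  path d0:H0→d1:-→d2:-→d3:-→d4:-→d5:-→d6:-→d7:-→d8:-→d9:-→d10:-→d11:-→d12:-→d13:-→d14:-→d15:-→d16:H4  best=H4
  add 255.236.200.0/25 -> H1 at depth 25
  - 0.134.207.160/28 clear@28

== LOOKUPS ==
["H1","H0","H2","H4","H4","H4","H1","H4"]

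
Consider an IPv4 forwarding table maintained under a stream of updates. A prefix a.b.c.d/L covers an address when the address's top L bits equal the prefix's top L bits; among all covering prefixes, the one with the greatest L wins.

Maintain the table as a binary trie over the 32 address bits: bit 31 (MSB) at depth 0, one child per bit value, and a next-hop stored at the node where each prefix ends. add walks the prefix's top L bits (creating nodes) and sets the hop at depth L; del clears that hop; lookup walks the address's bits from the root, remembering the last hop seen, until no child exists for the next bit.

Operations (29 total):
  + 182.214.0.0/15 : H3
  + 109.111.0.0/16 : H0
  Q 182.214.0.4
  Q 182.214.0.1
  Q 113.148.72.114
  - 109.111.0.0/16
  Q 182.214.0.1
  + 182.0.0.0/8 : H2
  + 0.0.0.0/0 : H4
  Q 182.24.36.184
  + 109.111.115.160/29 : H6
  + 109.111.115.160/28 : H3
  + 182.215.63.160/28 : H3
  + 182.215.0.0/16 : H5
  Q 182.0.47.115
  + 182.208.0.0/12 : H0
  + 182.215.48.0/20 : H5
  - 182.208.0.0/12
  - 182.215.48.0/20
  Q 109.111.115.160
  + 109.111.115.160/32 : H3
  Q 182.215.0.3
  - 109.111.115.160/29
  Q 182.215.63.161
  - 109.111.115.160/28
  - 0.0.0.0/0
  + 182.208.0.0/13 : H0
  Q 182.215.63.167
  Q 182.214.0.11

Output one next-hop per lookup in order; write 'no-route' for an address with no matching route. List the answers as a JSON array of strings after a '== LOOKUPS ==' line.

Process each operation:
  + 182.214.0.0/15 (H3) depth=15
  + 109.111.0.0/16 (H0) depth=16
  Q 182.214.0.4: descend 101101101101011 ; hops seen [H3] ; pick H3
  Q 182.214.0.1: descend 101101101101011 ; hops seen [H3] ; pick H3
  Q 113.148.72.114: descend 011 ; hops seen [∅] ; pick no-route
  - 109.111.0.0/16 clear@16
  Q 182.214.0.1: descend 101101101101011 ; hops seen [H3] ; pick H3
  + 182.0.0.0/8 (H2) depth=8
  + 0.0.0.0/0 (H4) depth=0
  Q 182.24.36.184: descend 10110110 ; hops seen [H4,H2] ; pick H2
  + 109.111.115.160/29 (H6) depth=29
  + 109.111.115.160/28 (H3) depth=28
  + 182.215.63.160/28 (H3) depth=28
  + 182.215.0.0/16 (H5) depth=16
  Q 182.0.47.115: descend 10110110 ; hops seen [H4,H2] ; pick H2
  + 182.208.0.0/12 (H0) depth=12
  + 182.215.48.0/20 (H5) depth=20
  - 182.208.0.0/12 clear@12
  - 182.215.48.0/20 clear@20
  Q 109.111.115.160: descend 01101101011011110111001110100 ; hops seen [H4,H3,H6] ; pick H6
  + 109.111.115.160/32 (H3) depth=32
  Q 182.215.0.3: descend 101101101101011100 ; hops seen [H4,H2,H3,H5] ; pick H5
  - 109.111.115.160/29 clear@29
  Q 182.215.63.161: descend 1011011011010111001111111010 ; hops seen [H4,H2,H3,H5,H3] ; pick H3
  - 109.111.115.160/28 clear@28
  - 0.0.0.0/0 clear@0
  + 182.208.0.0/13 (H0) depth=13
  Q 182.215.63.167: descend 1011011011010111001111111010 ; hops seen [H2,H0,H3,H5,H3] ; pick H3
  Q 182.214.0.11: descend 101101101101011 ; hops seen [H2,H0,H3] ; pick H3

== LOOKUPS ==
["H3","H3","no-route","H3","H2","H2","H6","H5","H3","H3","H3"]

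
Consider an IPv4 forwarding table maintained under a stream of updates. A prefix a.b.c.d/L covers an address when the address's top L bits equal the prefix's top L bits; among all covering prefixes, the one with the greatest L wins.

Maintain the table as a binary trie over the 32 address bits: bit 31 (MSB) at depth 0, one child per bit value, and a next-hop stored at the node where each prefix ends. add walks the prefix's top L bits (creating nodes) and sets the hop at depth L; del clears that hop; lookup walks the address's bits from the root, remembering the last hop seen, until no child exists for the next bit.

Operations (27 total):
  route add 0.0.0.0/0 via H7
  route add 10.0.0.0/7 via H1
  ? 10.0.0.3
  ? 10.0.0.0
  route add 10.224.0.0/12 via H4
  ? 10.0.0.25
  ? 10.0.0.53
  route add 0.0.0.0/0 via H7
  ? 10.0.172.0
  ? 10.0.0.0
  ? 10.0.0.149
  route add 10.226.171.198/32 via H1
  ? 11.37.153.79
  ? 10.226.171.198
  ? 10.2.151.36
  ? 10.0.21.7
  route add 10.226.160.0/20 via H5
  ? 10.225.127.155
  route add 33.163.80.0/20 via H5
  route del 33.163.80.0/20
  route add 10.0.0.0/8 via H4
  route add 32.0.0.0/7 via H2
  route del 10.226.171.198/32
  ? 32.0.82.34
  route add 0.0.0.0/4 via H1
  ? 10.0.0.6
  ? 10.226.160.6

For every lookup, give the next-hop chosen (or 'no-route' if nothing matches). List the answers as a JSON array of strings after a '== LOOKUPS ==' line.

Process each operation:
  add 0.0.0.0/0 -> H7 at depth 0
  add 10.0.0.0/7 -> H1 at depth 7
  lookup 10.0.0.3: bits 0000101 walk d0:H7→d1:-→d2:-→d3:-→d4:-→d5:-→d6:-→d7:H1 -> H1
  lookup 10.0.0.0: bits 0000101 walk d0:H7→d1:-→d2:-→d3:-→d4:-→d5:-→d6:-→d7:H1 -> H1
  add 10.224.0.0/12 -> H4 at depth 12
  lookup 10.0.0.25: bits 00001010 walk d0:H7→d1:-→d2:-→d3:-→d4:-→d5:-→d6:-→d7:H1→d8:- -> H1
  lookup 10.0.0.53: bits 00001010 walk d0:H7→d1:-→d2:-→d3:-→d4:-→d5:-→d6:-→d7:H1→d8:- -> H1
  add 0.0.0.0/0 -> H7 at depth 0
  lookup 10.0.172.0: bits 00001010 walk d0:H7→d1:-→d2:-→d3:-→d4:-→d5:-→d6:-→d7:H1→d8:- -> H1
  lookup 10.0.0.0: bits 00001010 walk d0:H7→d1:-→d2:-→d3:-→d4:-→d5:-→d6:-→d7:H1→d8:- -> H1
  lookup 10.0.0.149: bits 00001010 walk d0:H7→d1:-→d2:-→d3:-→d4:-→d5:-→d6:-→d7:H1→d8:- -> H1
  add 10.226.171.198/32 -> H1 at depth 32
  lookup 11.37.153.79: bits 0000101 walk d0:H7→d1:-→d2:-→d3:-→d4:-→d5:-→d6:-→d7:H1 -> H1
  lookup 10.226.171.198: bits 00001010111000101010101111000110 walk d0:H7→d1:-→d2:-→d3:-→d4:-→d5:-→d6:-→d7:H1→d8:-→d9:-→d10:-→d11:-→d12:H4→d13:-→d14:-→d15:-→d16:-→d17:-→d18:-→d19:-→d20:-→d21:-→d22:-→d23:-→d24:-→d25:-→d26:-→d27:-→d28:-→d29:-→d30:-→d31:-→d32:H1 -> H1
  lookup 10.2.151.36: bits 00001010 walk d0:H7→d1:-→d2:-→d3:-→d4:-→d5:-→d6:-→d7:H1→d8:- -> H1
  lookup 10.0.21.7: bits 00001010 walk d0:H7→d1:-→d2:-→d3:-→d4:-→d5:-→d6:-→d7:H1→d8:- -> H1
  add 10.226.160.0/20 -> H5 at depth 20
  lookup 10.225.127.155: bits 00001010111000 walk d0:H7→d1:-→d2:-→d3:-→d4:-→d5:-→d6:-→d7:H1→d8:-→d9:-→d10:-→d11:-→d12:H4→d13:-→d14:- -> H4
  add 33.163.80.0/20 -> H5 at depth 20
  del 33.163.80.0/20 (clear depth 20)
  add 10.0.0.0/8 -> H4 at depth 8
  add 32.0.0.0/7 -> H2 at depth 7
  del 10.226.171.198/32 (clear depth 32)
  lookup 32.0.82.34: bits 0010000 walk d0:H7→d1:-→d2:-→d3:-→d4:-→d5:-→d6:-→d7:H2 -> H2
  add 0.0.0.0/4 -> H1 at depth 4
  lookup 10.0.0.6: bits 00001010 walk d0:H7→d1:-→d2:-→d3:-→d4:H1→d5:-→d6:-→d7:H1→d8:H4 -> H4
  lookup 10.226.160.6: bits 00001010111000101010 walk d0:H7→d1:-→d2:-→d3:-→d4:H1→d5:-→d6:-→d7:H1→d8:H4→d9:-→d10:-→d11:-→d12:H4→d13:-→d14:-→d15:-→d16:-→d17:-→d18:-→d19:-→d20:H5 -> H5

== LOOKUPS ==
["H1","H1","H1","H1","H1","H1","H1","H1","H1","H1","H1","H4","H2","H4","H5"]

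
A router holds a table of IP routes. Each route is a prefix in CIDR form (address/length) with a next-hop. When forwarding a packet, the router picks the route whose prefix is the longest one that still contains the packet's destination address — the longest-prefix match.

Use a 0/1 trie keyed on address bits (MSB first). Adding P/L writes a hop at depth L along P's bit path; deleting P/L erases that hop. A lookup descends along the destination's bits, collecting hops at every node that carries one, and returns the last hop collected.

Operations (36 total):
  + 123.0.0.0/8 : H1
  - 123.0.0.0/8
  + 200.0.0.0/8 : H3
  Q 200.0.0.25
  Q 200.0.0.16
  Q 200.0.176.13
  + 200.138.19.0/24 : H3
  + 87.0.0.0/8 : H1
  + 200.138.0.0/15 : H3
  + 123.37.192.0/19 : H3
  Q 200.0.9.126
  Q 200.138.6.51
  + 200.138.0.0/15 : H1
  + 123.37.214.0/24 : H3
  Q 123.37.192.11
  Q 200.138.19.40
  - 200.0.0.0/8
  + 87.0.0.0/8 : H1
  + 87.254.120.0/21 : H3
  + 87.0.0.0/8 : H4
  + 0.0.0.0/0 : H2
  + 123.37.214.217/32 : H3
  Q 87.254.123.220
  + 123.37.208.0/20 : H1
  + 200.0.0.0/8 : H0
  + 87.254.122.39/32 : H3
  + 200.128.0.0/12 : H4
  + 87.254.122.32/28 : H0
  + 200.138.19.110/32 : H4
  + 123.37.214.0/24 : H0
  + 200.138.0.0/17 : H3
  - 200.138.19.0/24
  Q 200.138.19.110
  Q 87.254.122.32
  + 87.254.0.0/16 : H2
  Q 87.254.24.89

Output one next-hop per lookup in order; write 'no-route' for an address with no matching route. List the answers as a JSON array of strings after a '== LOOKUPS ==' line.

Trace:
  + 123.0.0.0/8 (H1) depth=8
  del 123.0.0.0/8 (clear depth 8)
  + 200.0.0.0/8 (H3) depth=8
  ? 200.0.0.25  path d0:-→d1:-→d2:-→d3:-→d4:-→d5:-→d6:-→d7:-→d8:H3  best=H3
  ? 200.0.0.16  path d0:-→d1:-→d2:-→d3:-→d4:-→d5:-→d6:-→d7:-→d8:H3  best=H3
  ? 200.0.176.13  path d0:-→d1:-→d2:-→d3:-→d4:-→d5:-→d6:-→d7:-→d8:H3  best=H3
  + 200.138.19.0/24 (H3) depth=24
  + 87.0.0.0/8 (H1) depth=8
  + 200.138.0.0/15 (H3) depth=15
  + 123.37.192.0/19 (H3) depth=19
  ? 200.0.9.126  path d0:-→d1:-→d2:-→d3:-→d4:-→d5:-→d6:-→d7:-→d8:H3  best=H3
  ? 200.138.6.51  path d0:-→d1:-→d2:-→d3:-→d4:-→d5:-→d6:-→d7:-→d8:H3→d9:-→d10:-→d11:-→d12:-→d13:-→d14:-→d15:H3→d16:-→d17:-→d18:-→d19:-  best=H3
  + 200.138.0.0/15 (H1) depth=15
  + 123.37.214.0/24 (H3) depth=24
  ? 123.37.192.11  path d0:-→d1:-→d2:-→d3:-→d4:-→d5:-→d6:-→d7:-→d8:-→d9:-→d10:-→d11:-→d12:-→d13:-→d14:-→d15:-→d16:-→d17:-→d18:-→d19:H3  best=H3
  ? 200.138.19.40  path d0:-→d1:-→d2:-→d3:-→d4:-→d5:-→d6:-→d7:-→d8:H3→d9:-→d10:-→d11:-→d12:-→d13:-→d14:-→d15:H1→d16:-→d17:-→d18:-→d19:-→d20:-→d21:-→d22:-→d23:-→d24:H3  best=H3
  del 200.0.0.0/8 (clear depth 8)
  + 87.0.0.0/8 (H1) depth=8
  + 87.254.120.0/21 (H3) depth=21
  + 87.0.0.0/8 (H4) depth=8
  + 0.0.0.0/0 (H2) depth=0
  + 123.37.214.217/32 (H3) depth=32
  ? 87.254.123.220  path d0:H2→d1:-→d2:-→d3:-→d4:-→d5:-→d6:-→d7:-→d8:H4→d9:-→d10:-→d11:-→d12:-→d13:-→d14:-→d15:-→d16:-→d17:-→d18:-→d19:-→d20:-→d21:H3  best=H3
  + 123.37.208.0/20 (H1) depth=20
  + 200.0.0.0/8 (H0) depth=8
  + 87.254.122.39/32 (H3) depth=32
  + 200.128.0.0/12 (H4) depth=12
  + 87.254.122.32/28 (H0) depth=28
  + 200.138.19.110/32 (H4) depth=32
  + 123.37.214.0/24 (H0) depth=24
  + 200.138.0.0/17 (H3) depth=17
  del 200.138.19.0/24 (clear depth 24)
  ? 200.138.19.110  path d0:H2→d1:-→d2:-→d3:-→d4:-→d5:-→d6:-→d7:-→d8:H0→d9:-→d10:-→d11:-→d12:H4→d13:-→d14:-→d15:H1→d16:-→d17:H3→d18:-→d19:-→d20:-→d21:-→d22:-→d23:-→d24:-→d25:-→d26:-→d27:-→d28:-→d29:-→d30:-→d31:-→d32:H4  best=H4
  ? 87.254.122.32  path d0:H2→d1:-→d2:-→d3:-→d4:-→d5:-→d6:-→d7:-→d8:H4→d9:-→d10:-→d11:-→d12:-→d13:-→d14:-→d15:-→d16:-→d17:-→d18:-→d19:-→d20:-→d21:H3→d22:-→d23:-→d24:-→d25:-→d26:-→d27:-→d28:H0→d29:-  best=H0
  + 87.254.0.0/16 (H2) depth=16
  ? 87.254.24.89  path d0:H2→d1:-→d2:-→d3:-→d4:-→d5:-→d6:-→d7:-→d8:H4→d9:-→d10:-→d11:-→d12:-→d13:-→d14:-→d15:-→d16:H2→d17:-  best=H2

== LOOKUPS ==
["H3","H3","H3","H3","H3","H3","H3","H3","H4","H0","H2"]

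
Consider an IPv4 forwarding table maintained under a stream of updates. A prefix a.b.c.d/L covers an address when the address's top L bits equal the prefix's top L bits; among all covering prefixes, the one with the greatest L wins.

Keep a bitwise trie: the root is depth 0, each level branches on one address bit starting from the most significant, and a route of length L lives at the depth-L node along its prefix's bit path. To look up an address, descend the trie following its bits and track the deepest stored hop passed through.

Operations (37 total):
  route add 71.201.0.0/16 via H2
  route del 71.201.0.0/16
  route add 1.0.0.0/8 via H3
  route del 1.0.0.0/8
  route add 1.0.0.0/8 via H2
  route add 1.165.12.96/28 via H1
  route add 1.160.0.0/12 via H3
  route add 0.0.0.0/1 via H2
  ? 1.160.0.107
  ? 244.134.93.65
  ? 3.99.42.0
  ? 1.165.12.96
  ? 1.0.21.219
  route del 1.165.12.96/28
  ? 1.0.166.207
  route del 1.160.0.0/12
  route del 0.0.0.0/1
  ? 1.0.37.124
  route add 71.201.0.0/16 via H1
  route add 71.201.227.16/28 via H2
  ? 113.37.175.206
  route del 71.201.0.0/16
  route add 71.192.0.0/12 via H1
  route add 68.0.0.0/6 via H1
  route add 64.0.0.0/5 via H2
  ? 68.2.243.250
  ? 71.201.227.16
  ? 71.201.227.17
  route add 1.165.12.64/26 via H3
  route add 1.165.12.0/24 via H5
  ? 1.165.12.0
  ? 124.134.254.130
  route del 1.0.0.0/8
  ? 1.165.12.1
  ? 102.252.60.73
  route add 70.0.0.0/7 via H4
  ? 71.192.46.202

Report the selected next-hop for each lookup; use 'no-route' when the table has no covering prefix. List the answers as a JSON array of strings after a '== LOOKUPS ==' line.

Trace:
  + 71.201.0.0/16 (H2) depth=16
  del 71.201.0.0/16 (clear depth 16)
  + 1.0.0.0/8 (H3) depth=8
  del 1.0.0.0/8 (clear depth 8)
  + 1.0.0.0/8 (H2) depth=8
  + 1.165.12.96/28 (H1) depth=28
  + 1.160.0.0/12 (H3) depth=12
  + 0.0.0.0/1 (H2) depth=1
  lookup 1.160.0.107: bits 0000000110100 walk d0:-→d1:H2→d2:-→d3:-→d4:-→d5:-→d6:-→d7:-→d8:H2→d9:-→d10:-→d11:-→d12:H3→d13:- -> H3
  lookup 244.134.93.65: bits ε walk d0:- -> no-route
  lookup 3.99.42.0: bits 000000 walk d0:-→d1:H2→d2:-→d3:-→d4:-→d5:-→d6:- -> H2
  lookup 1.165.12.96: bits 0000000110100101000011000110 walk d0:-→d1:H2→d2:-→d3:-→d4:-→d5:-→d6:-→d7:-→d8:H2→d9:-→d10:-→d11:-→d12:H3→d13:-→d14:-→d15:-→d16:-→d17:-→d18:-→d19:-→d20:-→d21:-→d22:-→d23:-→d24:-→d25:-→d26:-→d27:-→d28:H1 -> H1
  lookup 1.0.21.219: bits 00000001 walk d0:-→d1:H2→d2:-→d3:-→d4:-→d5:-→d6:-→d7:-→d8:H2 -> H2
  del 1.165.12.96/28 (clear depth 28)
  lookup 1.0.166.207: bits 00000001 walk d0:-→d1:H2→d2:-→d3:-→d4:-→d5:-→d6:-→d7:-→d8:H2 -> H2
  del 1.160.0.0/12 (clear depth 12)
  del 0.0.0.0/1 (clear depth 1)
  lookup 1.0.37.124: bits 00000001 walk d0:-→d1:-→d2:-→d3:-→d4:-→d5:-→d6:-→d7:-→d8:H2 -> H2
  + 71.201.0.0/16 (H1) depth=16
  + 71.201.227.16/28 (H2) depth=28
  lookup 113.37.175.206: bits 01 walk d0:-→d1:-→d2:- -> no-route
  del 71.201.0.0/16 (clear depth 16)
  + 71.192.0.0/12 (H1) depth=12
  + 68.0.0.0/6 (H1) depth=6
  + 64.0.0.0/5 (H2) depth=5
  lookup 68.2.243.250: bits 010001 walk d0:-→d1:-→d2:-→d3:-→d4:-→d5:H2→d6:H1 -> H1
  lookup 71.201.227.16: bits 0100011111001001111000110001 walk d0:-→d1:-→d2:-→d3:-→d4:-→d5:H2→d6:H1→d7:-→d8:-→d9:-→d10:-→d11:-→d12:H1→d13:-→d14:-→d15:-→d16:-→d17:-→d18:-→d19:-→d20:-→d21:-→d22:-→d23:-→d24:-→d25:-→d26:-→d27:-→d28:H2 -> H2
  lookup 71.201.227.17: bits 0100011111001001111000110001 walk d0:-→d1:-→d2:-→d3:-→d4:-→d5:H2→d6:H1→d7:-→d8:-→d9:-→d10:-→d11:-→d12:H1→d13:-→d14:-→d15:-→d16:-→d17:-→d18:-→d19:-→d20:-→d21:-→d22:-→d23:-→d24:-→d25:-→d26:-→d27:-→d28:H2 -> H2
  + 1.165.12.64/26 (H3) depth=26
  + 1.165.12.0/24 (H5) depth=24
  lookup 1.165.12.0: bits 0000000110100101000011000 walk d0:-→d1:-→d2:-→d3:-→d4:-→d5:-→d6:-→d7:-→d8:H2→d9:-→d10:-→d11:-→d12:-→d13:-→d14:-→d15:-→d16:-→d17:-→d18:-→d19:-→d20:-→d21:-→d22:-→d23:-→d24:H5→d25:- -> H5
  lookup 124.134.254.130: bits 01 walk d0:-→d1:-→d2:- -> no-route
  del 1.0.0.0/8 (clear depth 8)
  lookup 1.165.12.1: bits 0000000110100101000011000 walk d0:-→d1:-→d2:-→d3:-→d4:-→d5:-→d6:-→d7:-→d8:-→d9:-→d10:-→d11:-→d12:-→d13:-→d14:-→d15:-→d16:-→d17:-→d18:-→d19:-→d20:-→d21:-→d22:-→d23:-→d24:H5→d25:- -> H5
  lookup 102.252.60.73: bits 01 walk d0:-→d1:-→d2:- -> no-route
  + 70.0.0.0/7 (H4) depth=7
  lookup 71.192.46.202: bits 010001111100 walk d0:-→d1:-→d2:-→d3:-→d4:-→d5:H2→d6:H1→d7:H4→d8:-→d9:-→d10:-→d11:-→d12:H1 -> H1

== LOOKUPS ==
["H3","no-route","H2","H1","H2","H2","H2","no-route","H1","H2","H2","H5","no-route","H5","no-route","H1"]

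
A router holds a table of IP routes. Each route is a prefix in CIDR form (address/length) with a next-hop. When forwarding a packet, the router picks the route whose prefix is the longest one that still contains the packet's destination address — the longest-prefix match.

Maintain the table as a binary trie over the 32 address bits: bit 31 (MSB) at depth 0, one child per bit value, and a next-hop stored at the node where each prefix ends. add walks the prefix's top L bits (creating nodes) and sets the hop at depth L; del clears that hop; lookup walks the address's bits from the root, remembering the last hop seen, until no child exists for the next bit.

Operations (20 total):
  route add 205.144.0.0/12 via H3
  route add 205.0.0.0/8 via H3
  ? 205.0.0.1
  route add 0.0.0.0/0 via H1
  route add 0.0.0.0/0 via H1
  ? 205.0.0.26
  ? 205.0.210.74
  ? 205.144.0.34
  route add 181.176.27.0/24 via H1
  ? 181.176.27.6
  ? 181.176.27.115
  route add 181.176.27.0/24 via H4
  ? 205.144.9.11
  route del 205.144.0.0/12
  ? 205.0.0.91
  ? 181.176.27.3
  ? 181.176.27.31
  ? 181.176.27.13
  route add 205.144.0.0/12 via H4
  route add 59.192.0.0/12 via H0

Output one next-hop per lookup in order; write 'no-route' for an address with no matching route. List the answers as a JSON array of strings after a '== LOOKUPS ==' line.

Process each operation:
  + 205.144.0.0/12 (H3) depth=12
  + 205.0.0.0/8 (H3) depth=8
  lookup 205.0.0.1: bits 11001101 walk d0:-→d1:-→d2:-→d3:-→d4:-→d5:-→d6:-→d7:-→d8:H3 -> H3
  + 0.0.0.0/0 (H1) depth=0
  + 0.0.0.0/0 (H1) depth=0
  lookup 205.0.0.26: bits 11001101 walk d0:H1→d1:-→d2:-→d3:-→d4:-→d5:-→d6:-→d7:-→d8:H3 -> H3
  lookup 205.0.210.74: bits 11001101 walk d0:H1→d1:-→d2:-→d3:-→d4:-→d5:-→d6:-→d7:-→d8:H3 -> H3
  lookup 205.144.0.34: bits 110011011001 walk d0:H1→d1:-→d2:-→d3:-→d4:-→d5:-→d6:-→d7:-→d8:H3→d9:-→d10:-→d11:-→d12:H3 -> H3
  + 181.176.27.0/24 (H1) depth=24
  lookup 181.176.27.6: bits 101101011011000000011011 walk d0:H1→d1:-→d2:-→d3:-→d4:-→d5:-→d6:-→d7:-→d8:-→d9:-→d10:-→d11:-→d12:-→d13:-→d14:-→d15:-→d16:-→d17:-→d18:-→d19:-→d20:-→d21:-→d22:-→d23:-→d24:H1 -> H1
  lookup 181.176.27.115: bits 101101011011000000011011 walk d0:H1→d1:-→d2:-→d3:-→d4:-→d5:-→d6:-→d7:-→d8:-→d9:-→d10:-→d11:-→d12:-→d13:-→d14:-→d15:-→d16:-→d17:-→d18:-→d19:-→d20:-→d21:-→d22:-→d23:-→d24:H1 -> H1
  + 181.176.27.0/24 (H4) depth=24
  lookup 205.144.9.11: bits 110011011001 walk d0:H1→d1:-→d2:-→d3:-→d4:-→d5:-→d6:-→d7:-→d8:H3→d9:-→d10:-→d11:-→d12:H3 -> H3
  del 205.144.0.0/12 (clear depth 12)
  lookup 205.0.0.91: bits 11001101 walk d0:H1→d1:-→d2:-→d3:-→d4:-→d5:-→d6:-→d7:-→d8:H3 -> H3
  lookup 181.176.27.3: bits 101101011011000000011011 walk d0:H1→d1:-→d2:-→d3:-→d4:-→d5:-→d6:-→d7:-→d8:-→d9:-→d10:-→d11:-→d12:-→d13:-→d14:-→d15:-→d16:-→d17:-→d18:-→d19:-→d20:-→d21:-→d22:-→d23:-→d24:H4 -> H4
  lookup 181.176.27.31: bits 101101011011000000011011 walk d0:H1→d1:-→d2:-→d3:-→d4:-→d5:-→d6:-→d7:-→d8:-→d9:-→d10:-→d11:-→d12:-→d13:-→d14:-→d15:-→d16:-→d17:-→d18:-→d19:-→d20:-→d21:-→d22:-→d23:-→d24:H4 -> H4
  lookup 181.176.27.13: bits 101101011011000000011011 walk d0:H1→d1:-→d2:-→d3:-→d4:-→d5:-→d6:-→d7:-→d8:-→d9:-→d10:-→d11:-→d12:-→d13:-→d14:-→d15:-→d16:-→d17:-→d18:-→d19:-→d20:-→d21:-→d22:-→d23:-→d24:H4 -> H4
  + 205.144.0.0/12 (H4) depth=12
  + 59.192.0.0/12 (H0) depth=12

== LOOKUPS ==
["H3","H3","H3","H3","H1","H1","H3","H3","H4","H4","H4"]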